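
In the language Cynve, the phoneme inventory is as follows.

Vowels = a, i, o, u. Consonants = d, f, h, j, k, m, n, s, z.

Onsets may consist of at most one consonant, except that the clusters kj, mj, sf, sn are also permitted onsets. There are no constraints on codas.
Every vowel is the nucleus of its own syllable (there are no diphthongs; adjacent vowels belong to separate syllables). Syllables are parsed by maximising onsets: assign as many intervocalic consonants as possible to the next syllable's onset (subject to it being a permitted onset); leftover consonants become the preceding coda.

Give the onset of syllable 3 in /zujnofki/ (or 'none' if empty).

The vowels are u, o, i — 3 nuclei, so 3 syllables.
V1 /u/ – V2 /o/: /jn/; trying suffixes from longest down, /n/ is the first permitted one, so coda /j/ | onset /n/.
V2 /o/ – V3 /i/: /fk/; trying suffixes from longest down, /k/ is the first permitted one, so coda /f/ | onset /k/.
Putting it together: zuj.nof.ki.
Syllable 3 is /ki/: onset /k/, nucleus /i/, coda ∅.

k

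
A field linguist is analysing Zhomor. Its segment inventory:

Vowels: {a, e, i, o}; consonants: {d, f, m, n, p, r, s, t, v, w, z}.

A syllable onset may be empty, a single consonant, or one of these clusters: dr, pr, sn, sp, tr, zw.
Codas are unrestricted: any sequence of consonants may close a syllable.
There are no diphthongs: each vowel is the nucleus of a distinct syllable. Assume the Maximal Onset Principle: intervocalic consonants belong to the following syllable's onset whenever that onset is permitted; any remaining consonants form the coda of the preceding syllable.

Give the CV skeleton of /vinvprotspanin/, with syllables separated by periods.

CVCC.CCVC.CCV.CVC

The vowels are i, o, a, i — 4 nuclei, so 4 syllables.
Between /i/ (V1) and /o/ (V2): cluster /nvpr/ — the longest permitted-onset suffix is /pr/; onset = /pr/, preceding coda = /nv/.
Between /o/ (V2) and /a/ (V3): /tsp/ — longest licit onset from the right is /sp/, leaving /t/ as coda.
Between /a/ (V3) and /i/ (V4): /n/ → onset of the next syllable (single consonants are always licit onsets).
Syllabification: vinv.prot.spa.nin.
Mapping each syllable to C/V: /vinv/ → CVCC, /prot/ → CCVC, /spa/ → CCV, /nin/ → CVC.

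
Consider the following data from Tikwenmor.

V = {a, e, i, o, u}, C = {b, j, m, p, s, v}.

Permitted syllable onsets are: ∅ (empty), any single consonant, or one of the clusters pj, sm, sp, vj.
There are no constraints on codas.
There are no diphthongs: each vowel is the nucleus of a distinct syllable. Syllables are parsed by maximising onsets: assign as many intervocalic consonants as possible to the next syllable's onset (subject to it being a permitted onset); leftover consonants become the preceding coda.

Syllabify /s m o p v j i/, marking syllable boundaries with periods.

smop.vji

The vowels are o, i — 2 nuclei, so 2 syllables.
/o…i/ gap (V1→V2): /pvj/ splits as /p/ + /vj/ (/vj/ is the longest suffix that is a licit onset).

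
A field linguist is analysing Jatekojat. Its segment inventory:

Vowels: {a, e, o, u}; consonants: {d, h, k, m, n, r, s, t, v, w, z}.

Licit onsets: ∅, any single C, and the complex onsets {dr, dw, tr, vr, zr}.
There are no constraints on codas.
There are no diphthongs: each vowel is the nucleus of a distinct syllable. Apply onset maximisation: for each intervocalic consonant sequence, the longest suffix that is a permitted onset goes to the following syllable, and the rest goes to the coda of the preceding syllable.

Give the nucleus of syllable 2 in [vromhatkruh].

a

Nuclei (vowels): o, a, u → 3 syllables.
The second nucleus (vowel 2 from the left) is /a/.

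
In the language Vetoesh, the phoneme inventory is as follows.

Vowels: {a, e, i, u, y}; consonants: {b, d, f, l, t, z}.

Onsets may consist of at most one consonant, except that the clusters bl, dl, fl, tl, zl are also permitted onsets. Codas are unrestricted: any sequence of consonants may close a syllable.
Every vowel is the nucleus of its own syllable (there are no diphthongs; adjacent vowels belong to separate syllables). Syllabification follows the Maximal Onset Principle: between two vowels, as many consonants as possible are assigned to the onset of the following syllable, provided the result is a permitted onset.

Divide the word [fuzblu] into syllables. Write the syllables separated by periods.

fuz.blu

The vowels are u, u — 2 nuclei, so 2 syllables.
σ1/σ2 boundary: /zbl/ splits as /z/ + /bl/ (/bl/ is the longest suffix that is a licit onset).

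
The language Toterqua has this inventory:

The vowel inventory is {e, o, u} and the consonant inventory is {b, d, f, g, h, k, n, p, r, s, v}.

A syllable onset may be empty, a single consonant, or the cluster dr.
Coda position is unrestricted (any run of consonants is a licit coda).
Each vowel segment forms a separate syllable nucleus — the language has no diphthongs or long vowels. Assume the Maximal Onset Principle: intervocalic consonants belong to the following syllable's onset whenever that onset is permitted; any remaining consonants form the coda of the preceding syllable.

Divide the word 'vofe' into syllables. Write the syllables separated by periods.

vo.fe

Vowels present: o, e; each is a nucleus, giving 2 syllables.
/o…e/ gap (V1→V2): /f/ is a single consonant, so it becomes the next onset.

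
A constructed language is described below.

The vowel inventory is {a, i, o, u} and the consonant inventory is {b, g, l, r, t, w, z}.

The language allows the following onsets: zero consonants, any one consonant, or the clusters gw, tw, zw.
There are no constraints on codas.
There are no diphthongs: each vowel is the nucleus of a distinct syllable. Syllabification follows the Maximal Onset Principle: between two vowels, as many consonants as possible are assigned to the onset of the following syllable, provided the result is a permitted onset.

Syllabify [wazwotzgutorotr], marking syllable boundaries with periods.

wa.zwotz.gu.to.rotr

Nuclei (vowels): a, o, u, o, o → 5 syllables.
Between /a/ (V1) and /o/ (V2): cluster /zw/ — /zw/ is itself a permitted onset, so the whole cluster goes right; preceding coda = ∅.
Between /o/ (V2) and /u/ (V3): /tzg/ — longest licit onset from the right is /g/, leaving /tz/ as coda.
Between /u/ (V3) and /o/ (V4): just /t/ — single C goes to the following onset.
Between /o/ (V4) and /o/ (V5): /r/ is a single consonant, so it becomes the next onset.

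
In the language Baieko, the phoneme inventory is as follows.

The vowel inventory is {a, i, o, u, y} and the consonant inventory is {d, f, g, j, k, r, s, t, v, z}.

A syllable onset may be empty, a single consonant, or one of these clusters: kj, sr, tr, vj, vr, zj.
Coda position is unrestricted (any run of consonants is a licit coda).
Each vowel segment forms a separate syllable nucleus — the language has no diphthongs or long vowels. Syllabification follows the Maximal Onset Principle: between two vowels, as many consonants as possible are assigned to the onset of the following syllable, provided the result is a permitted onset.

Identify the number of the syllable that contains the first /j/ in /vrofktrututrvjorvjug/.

4

Nuclei (vowels): o, u, u, o, u → 5 syllables.
/o…u/ gap (V1→V2): /fktr/ splits as /fk/ + /tr/ (/tr/ is the longest suffix that is a licit onset).
/u…u/ gap (V2→V3): just /t/ — single C goes to the following onset.
/u…o/ gap (V3→V4): /trvj/ splits as /tr/ + /vj/ (/vj/ is the longest suffix that is a licit onset).
/o…u/ gap (V4→V5): cluster /rvj/ — the longest permitted-onset suffix is /vj/; onset = /vj/, preceding coda = /r/.
Result: vrofk.tru.tutr.vjor.vjug.
The first /j/ is in the onset of syllable 4 (/vjor/).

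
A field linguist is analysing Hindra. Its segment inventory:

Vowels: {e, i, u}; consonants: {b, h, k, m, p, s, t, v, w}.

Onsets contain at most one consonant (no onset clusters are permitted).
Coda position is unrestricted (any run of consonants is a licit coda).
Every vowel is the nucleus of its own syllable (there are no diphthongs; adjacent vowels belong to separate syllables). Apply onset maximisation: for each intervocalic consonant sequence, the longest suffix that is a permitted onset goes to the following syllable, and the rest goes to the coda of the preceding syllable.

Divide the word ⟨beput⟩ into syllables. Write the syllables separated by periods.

Vowels present: e, u; each is a nucleus, giving 2 syllables.
σ1/σ2 boundary: /p/ → onset of the next syllable (single consonants are always licit onsets).

be.put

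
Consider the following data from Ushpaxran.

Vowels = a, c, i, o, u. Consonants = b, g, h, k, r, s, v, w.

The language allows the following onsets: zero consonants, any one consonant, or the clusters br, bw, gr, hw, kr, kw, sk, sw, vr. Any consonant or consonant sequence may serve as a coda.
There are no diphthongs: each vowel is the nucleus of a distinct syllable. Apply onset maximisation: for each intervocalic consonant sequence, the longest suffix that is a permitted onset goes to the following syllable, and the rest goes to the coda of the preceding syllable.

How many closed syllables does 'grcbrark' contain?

Vowels present: c, a; each is a nucleus, giving 2 syllables.
σ1/σ2 boundary: cluster /br/ — /br/ is itself a permitted onset, so the whole cluster goes right; preceding coda = ∅.
Result: grc.brark.
Classifying each syllable: /grc/ (open), /brark/ (closed).
Closed syllables: 1.

1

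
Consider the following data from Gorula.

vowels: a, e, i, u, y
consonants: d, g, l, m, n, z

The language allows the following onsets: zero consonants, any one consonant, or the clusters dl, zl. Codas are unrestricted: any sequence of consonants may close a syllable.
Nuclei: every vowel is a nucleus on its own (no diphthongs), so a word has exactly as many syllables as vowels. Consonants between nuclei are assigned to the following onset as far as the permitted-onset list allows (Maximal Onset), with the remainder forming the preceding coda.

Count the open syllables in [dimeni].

The vowels are i, e, i — 3 nuclei, so 3 syllables.
Between /i/ (V1) and /e/ (V2): /m/ is a single consonant, so it becomes the next onset.
Between /e/ (V2) and /i/ (V3): just /n/ — single C goes to the following onset.
Result: di.me.ni.
Classifying each syllable: /di/ (open), /me/ (open), /ni/ (open).
Open syllables: 3.

3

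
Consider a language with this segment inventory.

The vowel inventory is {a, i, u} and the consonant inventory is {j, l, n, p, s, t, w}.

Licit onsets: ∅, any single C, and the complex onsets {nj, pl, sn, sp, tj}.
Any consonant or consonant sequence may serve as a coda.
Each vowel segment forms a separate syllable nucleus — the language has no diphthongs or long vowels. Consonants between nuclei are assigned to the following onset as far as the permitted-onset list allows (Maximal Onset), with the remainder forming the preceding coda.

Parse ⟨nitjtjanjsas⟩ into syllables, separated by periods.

The vowels are i, a, a — 3 nuclei, so 3 syllables.
/i…a/ gap (V1→V2): /tjtj/ splits as /tj/ + /tj/ (/tj/ is the longest suffix that is a licit onset).
/a…a/ gap (V2→V3): cluster /njs/ — the longest permitted-onset suffix is /s/; onset = /s/, preceding coda = /nj/.

nitj.tjanj.sas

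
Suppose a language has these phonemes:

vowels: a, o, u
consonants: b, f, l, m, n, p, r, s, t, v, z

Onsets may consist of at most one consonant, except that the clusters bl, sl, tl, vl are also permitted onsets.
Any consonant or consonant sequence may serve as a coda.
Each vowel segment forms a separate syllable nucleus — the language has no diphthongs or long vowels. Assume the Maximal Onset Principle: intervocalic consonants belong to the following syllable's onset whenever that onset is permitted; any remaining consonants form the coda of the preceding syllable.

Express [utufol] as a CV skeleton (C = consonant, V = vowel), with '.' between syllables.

V.CV.CVC

Nuclei (vowels): u, u, o → 3 syllables.
/u…u/ gap (V1→V2): /t/ is a single consonant, so it becomes the next onset.
/u…o/ gap (V2→V3): /f/ is a single consonant, so it becomes the next onset.
Putting it together: u.tu.fol.
Mapping each syllable to C/V: /u/ → V, /tu/ → CV, /fol/ → CVC.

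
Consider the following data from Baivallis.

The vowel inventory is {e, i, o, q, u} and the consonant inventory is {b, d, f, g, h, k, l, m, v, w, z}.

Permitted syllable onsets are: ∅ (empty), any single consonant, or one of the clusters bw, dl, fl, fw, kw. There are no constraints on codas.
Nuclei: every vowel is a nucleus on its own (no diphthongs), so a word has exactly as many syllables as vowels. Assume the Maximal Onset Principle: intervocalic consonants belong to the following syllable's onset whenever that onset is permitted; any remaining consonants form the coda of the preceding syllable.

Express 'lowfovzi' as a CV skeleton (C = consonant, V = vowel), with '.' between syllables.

The vowels are o, o, i — 3 nuclei, so 3 syllables.
/o…o/ gap (V1→V2): /wf/ splits as /w/ + /f/ (/f/ is the longest suffix that is a licit onset).
/o…i/ gap (V2→V3): /vz/ splits as /v/ + /z/ (/z/ is the longest suffix that is a licit onset).
Result: low.fov.zi.
Mapping each syllable to C/V: /low/ → CVC, /fov/ → CVC, /zi/ → CV.

CVC.CVC.CV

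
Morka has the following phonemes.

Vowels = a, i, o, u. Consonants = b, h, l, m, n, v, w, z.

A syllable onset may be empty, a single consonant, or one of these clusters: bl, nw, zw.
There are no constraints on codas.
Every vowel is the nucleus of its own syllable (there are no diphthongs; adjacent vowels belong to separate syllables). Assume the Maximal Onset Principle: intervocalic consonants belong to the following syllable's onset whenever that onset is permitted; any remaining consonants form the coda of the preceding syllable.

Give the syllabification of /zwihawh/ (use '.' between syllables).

Nuclei (vowels): i, a → 2 syllables.
σ1/σ2 boundary: /h/ → onset of the next syllable (single consonants are always licit onsets).

zwi.hawh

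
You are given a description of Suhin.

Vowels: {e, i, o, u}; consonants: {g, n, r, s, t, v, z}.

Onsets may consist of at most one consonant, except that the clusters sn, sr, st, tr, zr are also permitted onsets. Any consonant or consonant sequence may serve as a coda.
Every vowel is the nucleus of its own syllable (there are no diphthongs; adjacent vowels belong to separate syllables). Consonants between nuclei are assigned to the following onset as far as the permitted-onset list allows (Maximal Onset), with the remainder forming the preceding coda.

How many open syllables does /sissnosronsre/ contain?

2

Nuclei (vowels): i, o, o, e → 4 syllables.
/i…o/ gap (V1→V2): /ssn/ splits as /s/ + /sn/ (/sn/ is the longest suffix that is a licit onset).
/o…o/ gap (V2→V3): /sr/ is a licit onset in full, so it all attaches to the next syllable.
/o…e/ gap (V3→V4): cluster /nsr/ — the longest permitted-onset suffix is /sr/; onset = /sr/, preceding coda = /n/.
Result: sis.sno.sron.sre.
Classifying each syllable: /sis/ (closed), /sno/ (open), /sron/ (closed), /sre/ (open).
Open syllables: 2.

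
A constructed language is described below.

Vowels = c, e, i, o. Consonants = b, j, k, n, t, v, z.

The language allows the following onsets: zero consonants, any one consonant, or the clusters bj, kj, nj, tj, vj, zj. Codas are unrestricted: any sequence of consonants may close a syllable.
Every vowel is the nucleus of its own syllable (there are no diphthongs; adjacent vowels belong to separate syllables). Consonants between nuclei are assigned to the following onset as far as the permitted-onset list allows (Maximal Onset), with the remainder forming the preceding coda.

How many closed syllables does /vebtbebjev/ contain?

2

The vowels are e, e, e — 3 nuclei, so 3 syllables.
/e…e/ gap (V1→V2): /btb/; trying suffixes from longest down, /b/ is the first permitted one, so coda /bt/ | onset /b/.
/e…e/ gap (V2→V3): cluster /bj/ — /bj/ is itself a permitted onset, so the whole cluster goes right; preceding coda = ∅.
Syllabification: vebt.be.bjev.
Classifying each syllable: /vebt/ (closed), /be/ (open), /bjev/ (closed).
Closed syllables: 2.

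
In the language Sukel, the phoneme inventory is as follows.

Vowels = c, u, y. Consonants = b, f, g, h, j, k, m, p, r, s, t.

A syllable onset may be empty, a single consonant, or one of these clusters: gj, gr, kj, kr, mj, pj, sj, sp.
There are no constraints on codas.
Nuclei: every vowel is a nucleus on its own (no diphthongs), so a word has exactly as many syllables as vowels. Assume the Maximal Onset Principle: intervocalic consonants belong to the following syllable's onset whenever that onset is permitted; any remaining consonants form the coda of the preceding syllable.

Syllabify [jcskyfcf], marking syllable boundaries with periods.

jcs.ky.fcf

The vowels are c, y, c — 3 nuclei, so 3 syllables.
σ1/σ2 boundary: /sk/ splits as /s/ + /k/ (/k/ is the longest suffix that is a licit onset).
σ2/σ3 boundary: just /f/ — single C goes to the following onset.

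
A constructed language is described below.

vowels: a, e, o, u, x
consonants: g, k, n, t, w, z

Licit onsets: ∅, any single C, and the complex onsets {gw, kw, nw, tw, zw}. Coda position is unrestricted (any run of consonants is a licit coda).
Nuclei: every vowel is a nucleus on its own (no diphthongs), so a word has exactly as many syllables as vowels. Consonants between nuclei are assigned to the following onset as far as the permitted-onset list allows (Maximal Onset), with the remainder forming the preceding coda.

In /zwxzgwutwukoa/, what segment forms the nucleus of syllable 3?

u

The vowels are x, u, u, o, a — 5 nuclei, so 5 syllables.
The third nucleus (vowel 3 from the left) is /u/.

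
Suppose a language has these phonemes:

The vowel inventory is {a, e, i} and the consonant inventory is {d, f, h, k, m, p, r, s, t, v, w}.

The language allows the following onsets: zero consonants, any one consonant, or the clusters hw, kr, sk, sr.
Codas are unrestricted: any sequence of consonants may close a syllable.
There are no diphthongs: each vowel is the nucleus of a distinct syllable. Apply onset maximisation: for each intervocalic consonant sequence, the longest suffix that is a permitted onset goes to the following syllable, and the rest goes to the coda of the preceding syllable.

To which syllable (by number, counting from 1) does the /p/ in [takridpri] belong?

The vowels are a, i, i — 3 nuclei, so 3 syllables.
V1 /a/ – V2 /i/: cluster /kr/ — /kr/ is itself a permitted onset, so the whole cluster goes right; preceding coda = ∅.
V2 /i/ – V3 /i/: /dpr/; trying suffixes from longest down, /r/ is the first permitted one, so coda /dp/ | onset /r/.
Result: ta.kridp.ri.
The /p/ is in the coda of syllable 2 (/kridp/).

2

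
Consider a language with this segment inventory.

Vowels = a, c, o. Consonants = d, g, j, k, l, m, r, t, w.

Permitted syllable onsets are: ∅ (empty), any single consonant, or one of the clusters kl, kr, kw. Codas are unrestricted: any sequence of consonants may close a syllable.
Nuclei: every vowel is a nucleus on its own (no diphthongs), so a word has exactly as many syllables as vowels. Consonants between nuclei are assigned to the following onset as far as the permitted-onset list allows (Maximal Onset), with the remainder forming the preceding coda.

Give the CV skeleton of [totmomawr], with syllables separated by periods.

The vowels are o, o, a — 3 nuclei, so 3 syllables.
/o…o/ gap (V1→V2): /tm/ splits as /t/ + /m/ (/m/ is the longest suffix that is a licit onset).
/o…a/ gap (V2→V3): /m/ is a single consonant, so it becomes the next onset.
Syllabification: tot.mo.mawr.
Mapping each syllable to C/V: /tot/ → CVC, /mo/ → CV, /mawr/ → CVCC.

CVC.CV.CVCC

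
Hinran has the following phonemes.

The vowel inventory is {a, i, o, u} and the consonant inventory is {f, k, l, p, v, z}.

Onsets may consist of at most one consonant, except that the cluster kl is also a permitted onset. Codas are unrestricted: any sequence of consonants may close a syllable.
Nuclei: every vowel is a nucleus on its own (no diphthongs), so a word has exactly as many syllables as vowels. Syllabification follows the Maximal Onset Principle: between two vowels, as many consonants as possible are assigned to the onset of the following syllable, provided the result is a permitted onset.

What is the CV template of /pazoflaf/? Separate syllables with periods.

CV.CVC.CVC

Nuclei (vowels): a, o, a → 3 syllables.
V1 /a/ – V2 /o/: /z/ → onset of the next syllable (single consonants are always licit onsets).
V2 /o/ – V3 /a/: /fl/ splits as /f/ + /l/ (/l/ is the longest suffix that is a licit onset).
Result: pa.zof.laf.
Mapping each syllable to C/V: /pa/ → CV, /zof/ → CVC, /laf/ → CVC.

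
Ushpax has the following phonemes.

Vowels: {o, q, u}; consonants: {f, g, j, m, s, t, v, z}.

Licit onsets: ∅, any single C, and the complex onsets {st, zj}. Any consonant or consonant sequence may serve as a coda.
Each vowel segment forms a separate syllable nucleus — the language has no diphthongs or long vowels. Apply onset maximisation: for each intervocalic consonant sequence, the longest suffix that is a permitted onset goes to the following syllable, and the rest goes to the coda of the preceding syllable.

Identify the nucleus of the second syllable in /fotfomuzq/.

Vowels present: o, o, u, q; each is a nucleus, giving 4 syllables.
The second nucleus (vowel 2 from the left) is /o/.

o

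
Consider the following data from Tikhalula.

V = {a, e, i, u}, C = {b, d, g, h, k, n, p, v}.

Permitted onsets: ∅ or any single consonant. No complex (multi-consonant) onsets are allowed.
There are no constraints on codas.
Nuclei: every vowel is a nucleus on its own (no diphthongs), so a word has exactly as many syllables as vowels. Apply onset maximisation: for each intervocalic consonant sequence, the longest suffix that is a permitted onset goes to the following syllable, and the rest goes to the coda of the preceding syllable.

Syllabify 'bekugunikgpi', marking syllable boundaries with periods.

The vowels are e, u, u, i, i — 5 nuclei, so 5 syllables.
/e…u/ gap (V1→V2): /k/ → onset of the next syllable (single consonants are always licit onsets).
/u…u/ gap (V2→V3): /g/ is a single consonant, so it becomes the next onset.
/u…i/ gap (V3→V4): /n/ → onset of the next syllable (single consonants are always licit onsets).
/i…i/ gap (V4→V5): /kgp/ — longest licit onset from the right is /p/, leaving /kg/ as coda.

be.ku.gu.nikg.pi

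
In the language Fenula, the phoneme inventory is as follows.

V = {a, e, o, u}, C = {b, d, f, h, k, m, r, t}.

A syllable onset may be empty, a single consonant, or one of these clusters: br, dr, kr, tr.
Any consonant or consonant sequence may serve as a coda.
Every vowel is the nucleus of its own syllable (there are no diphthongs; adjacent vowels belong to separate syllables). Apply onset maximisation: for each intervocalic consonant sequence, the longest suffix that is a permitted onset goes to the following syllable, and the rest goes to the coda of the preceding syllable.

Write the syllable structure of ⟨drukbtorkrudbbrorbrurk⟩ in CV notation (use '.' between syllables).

Nuclei (vowels): u, o, u, o, u → 5 syllables.
V1 /u/ – V2 /o/: /kbt/; trying suffixes from longest down, /t/ is the first permitted one, so coda /kb/ | onset /t/.
V2 /o/ – V3 /u/: /rkr/ splits as /r/ + /kr/ (/kr/ is the longest suffix that is a licit onset).
V3 /u/ – V4 /o/: /dbbr/ splits as /db/ + /br/ (/br/ is the longest suffix that is a licit onset).
V4 /o/ – V5 /u/: /rbr/; trying suffixes from longest down, /br/ is the first permitted one, so coda /r/ | onset /br/.
Result: drukb.tor.krudb.bror.brurk.
Mapping each syllable to C/V: /drukb/ → CCVCC, /tor/ → CVC, /krudb/ → CCVCC, /bror/ → CCVC, /brurk/ → CCVCC.

CCVCC.CVC.CCVCC.CCVC.CCVCC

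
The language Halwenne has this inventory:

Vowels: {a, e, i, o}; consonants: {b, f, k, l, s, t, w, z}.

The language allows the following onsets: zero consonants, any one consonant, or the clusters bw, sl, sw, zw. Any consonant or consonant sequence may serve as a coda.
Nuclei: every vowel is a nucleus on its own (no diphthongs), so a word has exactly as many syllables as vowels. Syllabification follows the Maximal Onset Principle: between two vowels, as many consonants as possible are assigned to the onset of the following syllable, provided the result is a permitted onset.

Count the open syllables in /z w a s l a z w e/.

3

The vowels are a, a, e — 3 nuclei, so 3 syllables.
Between /a/ (V1) and /a/ (V2): /sl/ — entire cluster is a permitted onset → onset /sl/, coda ∅.
Between /a/ (V2) and /e/ (V3): /zw/ — entire cluster is a permitted onset → onset /zw/, coda ∅.
Putting it together: zwa.sla.zwe.
Classifying each syllable: /zwa/ (open), /sla/ (open), /zwe/ (open).
Open syllables: 3.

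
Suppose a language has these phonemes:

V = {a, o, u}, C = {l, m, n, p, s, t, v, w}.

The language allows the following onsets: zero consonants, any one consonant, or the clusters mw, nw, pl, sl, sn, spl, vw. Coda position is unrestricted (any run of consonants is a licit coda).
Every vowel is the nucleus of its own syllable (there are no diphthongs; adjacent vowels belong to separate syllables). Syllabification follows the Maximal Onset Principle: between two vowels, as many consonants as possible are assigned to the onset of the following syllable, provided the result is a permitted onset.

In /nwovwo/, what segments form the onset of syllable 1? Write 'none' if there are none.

nw

Nuclei (vowels): o, o → 2 syllables.
/o…o/ gap (V1→V2): /vw/ is a licit onset in full, so it all attaches to the next syllable.
Result: nwo.vwo.
Syllable 1 is /nwo/: onset /nw/, nucleus /o/, coda ∅.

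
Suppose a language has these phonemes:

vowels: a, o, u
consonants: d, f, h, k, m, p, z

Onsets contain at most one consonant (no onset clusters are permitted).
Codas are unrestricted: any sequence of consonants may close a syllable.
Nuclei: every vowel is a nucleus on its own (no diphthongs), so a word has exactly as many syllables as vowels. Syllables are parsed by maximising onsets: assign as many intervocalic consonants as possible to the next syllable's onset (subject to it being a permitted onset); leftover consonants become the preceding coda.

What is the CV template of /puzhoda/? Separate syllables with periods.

CVC.CV.CV

Vowels present: u, o, a; each is a nucleus, giving 3 syllables.
V1 /u/ – V2 /o/: /zh/ splits as /z/ + /h/ (/h/ is the longest suffix that is a licit onset).
V2 /o/ – V3 /a/: /d/ → onset of the next syllable (single consonants are always licit onsets).
Putting it together: puz.ho.da.
Mapping each syllable to C/V: /puz/ → CVC, /ho/ → CV, /da/ → CV.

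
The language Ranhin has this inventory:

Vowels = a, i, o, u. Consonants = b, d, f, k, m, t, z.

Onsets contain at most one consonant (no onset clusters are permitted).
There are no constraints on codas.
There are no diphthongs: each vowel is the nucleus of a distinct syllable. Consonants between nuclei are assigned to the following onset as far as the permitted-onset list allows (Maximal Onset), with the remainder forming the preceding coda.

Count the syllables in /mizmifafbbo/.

Nuclei (vowels): i, i, a, o → 4 syllables.

4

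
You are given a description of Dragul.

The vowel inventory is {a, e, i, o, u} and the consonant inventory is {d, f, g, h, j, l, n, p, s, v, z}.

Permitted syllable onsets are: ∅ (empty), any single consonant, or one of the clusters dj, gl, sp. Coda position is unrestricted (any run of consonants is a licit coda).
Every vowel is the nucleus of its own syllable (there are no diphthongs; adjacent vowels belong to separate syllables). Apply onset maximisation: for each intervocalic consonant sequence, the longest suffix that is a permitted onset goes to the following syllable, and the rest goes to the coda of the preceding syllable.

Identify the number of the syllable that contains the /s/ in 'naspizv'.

Vowels present: a, i; each is a nucleus, giving 2 syllables.
σ1/σ2 boundary: cluster /sp/ — /sp/ is itself a permitted onset, so the whole cluster goes right; preceding coda = ∅.
So the parse is na.spizv.
The /s/ is in the onset of syllable 2 (/spizv/).

2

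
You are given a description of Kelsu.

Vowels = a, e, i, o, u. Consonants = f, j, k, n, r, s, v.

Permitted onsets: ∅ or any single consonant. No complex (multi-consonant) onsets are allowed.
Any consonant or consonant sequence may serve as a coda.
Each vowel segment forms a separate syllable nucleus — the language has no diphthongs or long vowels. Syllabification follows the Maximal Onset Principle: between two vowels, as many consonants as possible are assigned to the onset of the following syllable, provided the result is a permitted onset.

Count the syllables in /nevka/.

Nuclei (vowels): e, a → 2 syllables.

2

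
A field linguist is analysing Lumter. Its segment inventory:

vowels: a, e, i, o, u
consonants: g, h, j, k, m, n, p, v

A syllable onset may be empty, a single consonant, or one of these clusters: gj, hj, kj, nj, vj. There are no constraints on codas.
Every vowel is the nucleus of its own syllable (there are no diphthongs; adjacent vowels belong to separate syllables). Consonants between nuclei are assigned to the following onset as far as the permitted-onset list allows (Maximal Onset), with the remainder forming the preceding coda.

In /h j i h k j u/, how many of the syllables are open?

1

Vowels present: i, u; each is a nucleus, giving 2 syllables.
σ1/σ2 boundary: /hkj/ splits as /h/ + /kj/ (/kj/ is the longest suffix that is a licit onset).
So the parse is hjih.kju.
Classifying each syllable: /hjih/ (closed), /kju/ (open).
Open syllables: 1.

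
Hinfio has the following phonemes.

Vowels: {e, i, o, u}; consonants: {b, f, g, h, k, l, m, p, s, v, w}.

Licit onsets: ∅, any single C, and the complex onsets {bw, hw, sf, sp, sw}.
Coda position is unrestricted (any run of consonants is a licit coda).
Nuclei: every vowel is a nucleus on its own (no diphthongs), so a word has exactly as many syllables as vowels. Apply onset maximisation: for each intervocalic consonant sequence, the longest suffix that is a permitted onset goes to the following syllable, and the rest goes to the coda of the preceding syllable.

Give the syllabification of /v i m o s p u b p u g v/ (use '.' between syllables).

The vowels are i, o, u, u — 4 nuclei, so 4 syllables.
V1 /i/ – V2 /o/: /m/ is a single consonant, so it becomes the next onset.
V2 /o/ – V3 /u/: cluster /sp/ — /sp/ is itself a permitted onset, so the whole cluster goes right; preceding coda = ∅.
V3 /u/ – V4 /u/: /bp/ splits as /b/ + /p/ (/p/ is the longest suffix that is a licit onset).

vi.mo.spub.pugv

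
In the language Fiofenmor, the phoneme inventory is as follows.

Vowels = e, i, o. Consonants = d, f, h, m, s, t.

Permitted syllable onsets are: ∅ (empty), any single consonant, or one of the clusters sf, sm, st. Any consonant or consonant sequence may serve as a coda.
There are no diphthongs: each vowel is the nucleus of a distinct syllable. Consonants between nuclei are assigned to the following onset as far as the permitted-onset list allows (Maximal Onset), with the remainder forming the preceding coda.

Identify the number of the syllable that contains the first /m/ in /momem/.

Nuclei (vowels): o, e → 2 syllables.
Between /o/ (V1) and /e/ (V2): just /m/ — single C goes to the following onset.
Syllabification: mo.mem.
The first /m/ is in the onset of syllable 1 (/mo/).

1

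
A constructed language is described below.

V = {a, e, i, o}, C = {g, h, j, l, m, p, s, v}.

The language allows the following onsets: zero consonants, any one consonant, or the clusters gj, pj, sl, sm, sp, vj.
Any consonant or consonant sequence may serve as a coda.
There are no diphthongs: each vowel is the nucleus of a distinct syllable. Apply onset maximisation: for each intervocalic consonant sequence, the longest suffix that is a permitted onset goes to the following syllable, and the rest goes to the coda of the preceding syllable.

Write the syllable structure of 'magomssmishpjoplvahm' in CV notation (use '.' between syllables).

The vowels are a, o, i, o, a — 5 nuclei, so 5 syllables.
Between /a/ (V1) and /o/ (V2): /g/ → onset of the next syllable (single consonants are always licit onsets).
Between /o/ (V2) and /i/ (V3): /mssm/; trying suffixes from longest down, /sm/ is the first permitted one, so coda /ms/ | onset /sm/.
Between /i/ (V3) and /o/ (V4): /shpj/ — longest licit onset from the right is /pj/, leaving /sh/ as coda.
Between /o/ (V4) and /a/ (V5): /plv/ — longest licit onset from the right is /v/, leaving /pl/ as coda.
Putting it together: ma.goms.smish.pjopl.vahm.
Mapping each syllable to C/V: /ma/ → CV, /goms/ → CVCC, /smish/ → CCVCC, /pjopl/ → CCVCC, /vahm/ → CVCC.

CV.CVCC.CCVCC.CCVCC.CVCC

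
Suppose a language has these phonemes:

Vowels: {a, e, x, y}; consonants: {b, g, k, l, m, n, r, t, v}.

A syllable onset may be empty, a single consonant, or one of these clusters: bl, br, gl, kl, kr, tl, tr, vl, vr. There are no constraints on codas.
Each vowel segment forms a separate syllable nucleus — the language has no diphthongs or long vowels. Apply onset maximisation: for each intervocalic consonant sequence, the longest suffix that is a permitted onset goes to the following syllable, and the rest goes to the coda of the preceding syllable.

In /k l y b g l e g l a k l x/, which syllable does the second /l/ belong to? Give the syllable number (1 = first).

2

Vowels present: y, e, a, x; each is a nucleus, giving 4 syllables.
σ1/σ2 boundary: cluster /bgl/ — the longest permitted-onset suffix is /gl/; onset = /gl/, preceding coda = /b/.
σ2/σ3 boundary: /gl/ — entire cluster is a permitted onset → onset /gl/, coda ∅.
σ3/σ4 boundary: /kl/ — entire cluster is a permitted onset → onset /kl/, coda ∅.
Result: klyb.gle.gla.klx.
The second /l/ is in the onset of syllable 2 (/gle/).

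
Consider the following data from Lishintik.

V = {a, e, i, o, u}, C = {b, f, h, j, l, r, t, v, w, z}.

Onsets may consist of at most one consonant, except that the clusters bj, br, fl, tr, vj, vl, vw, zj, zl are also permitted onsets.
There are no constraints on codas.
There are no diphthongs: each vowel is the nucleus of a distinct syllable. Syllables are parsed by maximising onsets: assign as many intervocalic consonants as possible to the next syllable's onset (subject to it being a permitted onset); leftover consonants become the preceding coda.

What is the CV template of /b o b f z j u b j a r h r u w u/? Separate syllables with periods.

Nuclei (vowels): o, u, a, u, u → 5 syllables.
V1 /o/ – V2 /u/: /bfzj/ — longest licit onset from the right is /zj/, leaving /bf/ as coda.
V2 /u/ – V3 /a/: /bj/ is a licit onset in full, so it all attaches to the next syllable.
V3 /a/ – V4 /u/: /rhr/ splits as /rh/ + /r/ (/r/ is the longest suffix that is a licit onset).
V4 /u/ – V5 /u/: just /w/ — single C goes to the following onset.
Syllabification: bobf.zju.bjarh.ru.wu.
Mapping each syllable to C/V: /bobf/ → CVCC, /zju/ → CCV, /bjarh/ → CCVCC, /ru/ → CV, /wu/ → CV.

CVCC.CCV.CCVCC.CV.CV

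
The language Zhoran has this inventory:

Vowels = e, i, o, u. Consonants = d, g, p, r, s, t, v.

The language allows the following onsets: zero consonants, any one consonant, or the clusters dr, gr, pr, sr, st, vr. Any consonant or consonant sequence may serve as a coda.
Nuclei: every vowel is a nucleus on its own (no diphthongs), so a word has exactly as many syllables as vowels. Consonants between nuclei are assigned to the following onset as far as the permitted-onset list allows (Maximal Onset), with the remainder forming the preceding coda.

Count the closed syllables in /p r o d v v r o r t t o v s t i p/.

4

Nuclei (vowels): o, o, o, i → 4 syllables.
/o…o/ gap (V1→V2): cluster /dvvr/ — the longest permitted-onset suffix is /vr/; onset = /vr/, preceding coda = /dv/.
/o…o/ gap (V2→V3): cluster /rtt/ — the longest permitted-onset suffix is /t/; onset = /t/, preceding coda = /rt/.
/o…i/ gap (V3→V4): cluster /vst/ — the longest permitted-onset suffix is /st/; onset = /st/, preceding coda = /v/.
Result: prodv.vrort.tov.stip.
Classifying each syllable: /prodv/ (closed), /vrort/ (closed), /tov/ (closed), /stip/ (closed).
Closed syllables: 4.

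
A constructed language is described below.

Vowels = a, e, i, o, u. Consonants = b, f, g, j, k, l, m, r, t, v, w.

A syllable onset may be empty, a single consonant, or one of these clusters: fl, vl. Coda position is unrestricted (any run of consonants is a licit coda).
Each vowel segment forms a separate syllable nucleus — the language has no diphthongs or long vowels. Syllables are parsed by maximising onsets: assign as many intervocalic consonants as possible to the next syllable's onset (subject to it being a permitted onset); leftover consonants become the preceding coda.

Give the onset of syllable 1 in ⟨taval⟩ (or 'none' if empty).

t

Vowels present: a, a; each is a nucleus, giving 2 syllables.
σ1/σ2 boundary: just /v/ — single C goes to the following onset.
Result: ta.val.
Syllable 1 is /ta/: onset /t/, nucleus /a/, coda ∅.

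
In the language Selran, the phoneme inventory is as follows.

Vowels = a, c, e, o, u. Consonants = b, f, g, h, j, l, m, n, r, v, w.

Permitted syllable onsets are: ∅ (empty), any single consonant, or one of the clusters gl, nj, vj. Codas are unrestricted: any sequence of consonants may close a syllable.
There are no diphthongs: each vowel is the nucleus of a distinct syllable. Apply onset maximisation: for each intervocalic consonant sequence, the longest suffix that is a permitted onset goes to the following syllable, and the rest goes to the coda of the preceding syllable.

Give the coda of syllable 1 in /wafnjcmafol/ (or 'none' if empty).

f

Vowels present: a, c, a, o; each is a nucleus, giving 4 syllables.
σ1/σ2 boundary: cluster /fnj/ — the longest permitted-onset suffix is /nj/; onset = /nj/, preceding coda = /f/.
σ2/σ3 boundary: /m/ is a single consonant, so it becomes the next onset.
σ3/σ4 boundary: /f/ → onset of the next syllable (single consonants are always licit onsets).
Result: waf.njc.ma.fol.
Syllable 1 is /waf/: onset /w/, nucleus /a/, coda /f/.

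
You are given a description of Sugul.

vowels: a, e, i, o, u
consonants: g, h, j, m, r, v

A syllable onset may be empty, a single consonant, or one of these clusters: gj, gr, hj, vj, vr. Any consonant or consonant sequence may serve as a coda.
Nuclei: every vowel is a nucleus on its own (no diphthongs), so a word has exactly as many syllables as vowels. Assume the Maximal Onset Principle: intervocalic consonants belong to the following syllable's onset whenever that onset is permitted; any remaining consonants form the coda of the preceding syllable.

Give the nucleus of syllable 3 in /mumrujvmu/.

u

Nuclei (vowels): u, u, u → 3 syllables.
The third nucleus (vowel 3 from the left) is /u/.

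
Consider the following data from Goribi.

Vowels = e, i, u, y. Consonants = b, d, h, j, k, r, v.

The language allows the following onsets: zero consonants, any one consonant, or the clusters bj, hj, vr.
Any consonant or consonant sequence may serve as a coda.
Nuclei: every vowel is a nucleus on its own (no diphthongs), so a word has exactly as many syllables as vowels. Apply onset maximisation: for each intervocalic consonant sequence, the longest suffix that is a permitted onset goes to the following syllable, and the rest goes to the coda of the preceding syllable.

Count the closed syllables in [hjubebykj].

Vowels present: u, e, y; each is a nucleus, giving 3 syllables.
Between /u/ (V1) and /e/ (V2): just /b/ — single C goes to the following onset.
Between /e/ (V2) and /y/ (V3): /b/ → onset of the next syllable (single consonants are always licit onsets).
Result: hju.be.bykj.
Classifying each syllable: /hju/ (open), /be/ (open), /bykj/ (closed).
Closed syllables: 1.

1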